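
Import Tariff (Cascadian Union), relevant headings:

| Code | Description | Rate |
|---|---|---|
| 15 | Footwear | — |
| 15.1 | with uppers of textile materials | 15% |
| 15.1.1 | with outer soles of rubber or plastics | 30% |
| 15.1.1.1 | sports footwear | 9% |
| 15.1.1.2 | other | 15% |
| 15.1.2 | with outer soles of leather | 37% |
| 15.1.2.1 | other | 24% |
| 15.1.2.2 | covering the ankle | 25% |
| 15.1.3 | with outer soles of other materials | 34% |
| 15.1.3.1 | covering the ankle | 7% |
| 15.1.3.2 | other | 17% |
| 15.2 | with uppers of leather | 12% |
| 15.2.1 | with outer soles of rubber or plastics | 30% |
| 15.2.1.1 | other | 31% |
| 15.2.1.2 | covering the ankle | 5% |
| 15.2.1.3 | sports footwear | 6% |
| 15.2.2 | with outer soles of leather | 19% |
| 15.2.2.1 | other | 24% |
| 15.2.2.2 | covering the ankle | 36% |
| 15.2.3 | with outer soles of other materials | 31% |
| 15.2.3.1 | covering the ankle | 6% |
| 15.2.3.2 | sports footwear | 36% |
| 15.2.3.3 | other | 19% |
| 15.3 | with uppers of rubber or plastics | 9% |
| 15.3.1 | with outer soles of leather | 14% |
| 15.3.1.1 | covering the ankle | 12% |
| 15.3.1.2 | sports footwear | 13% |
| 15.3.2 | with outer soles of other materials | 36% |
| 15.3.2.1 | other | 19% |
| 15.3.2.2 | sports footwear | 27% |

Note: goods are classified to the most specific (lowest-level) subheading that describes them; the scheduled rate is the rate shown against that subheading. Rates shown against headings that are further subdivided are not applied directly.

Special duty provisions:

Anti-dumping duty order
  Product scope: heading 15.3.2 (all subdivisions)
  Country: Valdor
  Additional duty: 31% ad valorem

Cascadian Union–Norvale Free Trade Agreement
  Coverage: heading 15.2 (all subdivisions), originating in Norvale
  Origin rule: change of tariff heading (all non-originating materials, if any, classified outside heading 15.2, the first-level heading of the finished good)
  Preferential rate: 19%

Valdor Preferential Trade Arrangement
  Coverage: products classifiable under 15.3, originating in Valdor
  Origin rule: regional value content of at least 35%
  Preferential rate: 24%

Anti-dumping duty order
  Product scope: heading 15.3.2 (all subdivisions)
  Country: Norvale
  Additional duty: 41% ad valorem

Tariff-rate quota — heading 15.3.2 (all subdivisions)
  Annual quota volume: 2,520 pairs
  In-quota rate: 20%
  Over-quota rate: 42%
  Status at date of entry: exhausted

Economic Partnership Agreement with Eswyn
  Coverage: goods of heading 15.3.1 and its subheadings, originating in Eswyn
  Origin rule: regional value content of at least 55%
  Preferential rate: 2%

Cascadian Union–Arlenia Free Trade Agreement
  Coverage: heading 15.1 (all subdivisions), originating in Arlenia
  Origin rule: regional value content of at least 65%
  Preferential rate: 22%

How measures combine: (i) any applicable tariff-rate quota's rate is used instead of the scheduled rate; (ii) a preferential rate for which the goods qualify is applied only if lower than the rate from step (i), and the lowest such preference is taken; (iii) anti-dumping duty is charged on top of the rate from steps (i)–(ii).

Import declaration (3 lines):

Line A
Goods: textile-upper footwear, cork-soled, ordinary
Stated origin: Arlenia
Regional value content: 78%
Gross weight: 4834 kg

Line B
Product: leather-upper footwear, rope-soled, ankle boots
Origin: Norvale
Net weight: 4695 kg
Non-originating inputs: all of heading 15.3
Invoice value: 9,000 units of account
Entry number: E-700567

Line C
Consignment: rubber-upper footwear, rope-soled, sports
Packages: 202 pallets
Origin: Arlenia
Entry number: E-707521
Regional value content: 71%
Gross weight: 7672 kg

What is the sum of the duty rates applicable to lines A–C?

Line A: textile-upper → 15.1; cork-soled → 15.1.3; ordinary → 15.1.3.2. Scheduled 17%. Arlenia agreement on 15.1: RVC ≥ 65% → 22% available; preference 22% not lower than 17% → no reduction. → 17%.
Line B: leather-upper → 15.2; rope-soled → 15.2.3; ankle boots → 15.2.3.1. Scheduled 6%. Norvale agreement on 15.2: CTH met → 19% available; preference 19% not lower than 6% → no reduction. → 6%.
Line C: rubber-upper → 15.3; rope-soled → 15.3.2; sports → 15.3.2.2. Scheduled 27%. quota on 15.3.2 exhausted → over-quota 42%; Arlenia agreement on 15.1: 15.3.2.2 not covered. → 42%.
Sum: 17% + 6% + 42% = 65%.

65%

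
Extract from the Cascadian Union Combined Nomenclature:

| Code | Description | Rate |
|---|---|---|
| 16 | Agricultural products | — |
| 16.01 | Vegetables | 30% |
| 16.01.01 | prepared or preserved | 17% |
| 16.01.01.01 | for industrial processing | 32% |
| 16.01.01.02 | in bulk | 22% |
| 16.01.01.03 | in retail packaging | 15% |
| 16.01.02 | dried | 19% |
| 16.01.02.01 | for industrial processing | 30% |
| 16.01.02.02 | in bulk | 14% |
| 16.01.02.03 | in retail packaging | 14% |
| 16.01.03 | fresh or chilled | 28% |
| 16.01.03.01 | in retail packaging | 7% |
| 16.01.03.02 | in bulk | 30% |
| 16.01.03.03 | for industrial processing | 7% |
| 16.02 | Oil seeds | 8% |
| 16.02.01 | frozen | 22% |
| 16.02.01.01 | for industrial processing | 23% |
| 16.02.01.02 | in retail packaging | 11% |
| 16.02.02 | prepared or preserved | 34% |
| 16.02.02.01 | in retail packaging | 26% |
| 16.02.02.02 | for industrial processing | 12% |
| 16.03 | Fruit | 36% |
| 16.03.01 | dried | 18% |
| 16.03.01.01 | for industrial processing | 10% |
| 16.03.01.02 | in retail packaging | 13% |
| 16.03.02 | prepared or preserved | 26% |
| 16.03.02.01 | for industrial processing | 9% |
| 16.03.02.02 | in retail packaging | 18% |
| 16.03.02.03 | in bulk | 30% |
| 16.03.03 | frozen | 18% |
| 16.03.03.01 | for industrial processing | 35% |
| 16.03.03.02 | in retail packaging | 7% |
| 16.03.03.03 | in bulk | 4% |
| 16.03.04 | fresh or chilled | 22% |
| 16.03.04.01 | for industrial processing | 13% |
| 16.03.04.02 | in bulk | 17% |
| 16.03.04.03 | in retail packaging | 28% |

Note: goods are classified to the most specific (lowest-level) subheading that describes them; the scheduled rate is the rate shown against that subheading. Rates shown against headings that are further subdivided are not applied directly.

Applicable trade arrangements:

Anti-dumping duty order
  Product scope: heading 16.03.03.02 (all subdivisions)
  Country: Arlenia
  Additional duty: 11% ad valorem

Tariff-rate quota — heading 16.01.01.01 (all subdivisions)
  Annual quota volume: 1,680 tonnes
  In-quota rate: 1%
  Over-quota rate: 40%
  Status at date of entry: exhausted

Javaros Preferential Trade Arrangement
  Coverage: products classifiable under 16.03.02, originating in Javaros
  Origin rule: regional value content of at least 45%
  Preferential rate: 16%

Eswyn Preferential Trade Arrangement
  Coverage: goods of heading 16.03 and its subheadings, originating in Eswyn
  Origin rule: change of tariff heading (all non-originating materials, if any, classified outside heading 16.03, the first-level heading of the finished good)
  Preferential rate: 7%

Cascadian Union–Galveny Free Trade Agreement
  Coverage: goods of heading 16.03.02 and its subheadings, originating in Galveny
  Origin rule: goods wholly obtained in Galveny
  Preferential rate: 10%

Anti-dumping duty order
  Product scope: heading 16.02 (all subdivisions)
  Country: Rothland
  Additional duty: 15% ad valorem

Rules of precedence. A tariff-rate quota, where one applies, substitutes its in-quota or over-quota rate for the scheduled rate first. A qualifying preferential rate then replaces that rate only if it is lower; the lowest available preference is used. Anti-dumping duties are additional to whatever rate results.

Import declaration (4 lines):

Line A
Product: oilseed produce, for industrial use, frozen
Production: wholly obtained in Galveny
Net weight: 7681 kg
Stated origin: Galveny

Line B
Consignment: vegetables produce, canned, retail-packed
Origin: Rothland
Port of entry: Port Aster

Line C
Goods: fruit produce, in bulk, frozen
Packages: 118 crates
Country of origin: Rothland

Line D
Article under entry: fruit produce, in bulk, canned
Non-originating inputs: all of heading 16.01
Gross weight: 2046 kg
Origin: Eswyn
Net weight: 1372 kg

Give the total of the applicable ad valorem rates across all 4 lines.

Line A: oilseed → 16.02; frozen → 16.02.01; for industrial use → 16.02.01.01. Scheduled 23%. Galveny agreement on 16.03.02: 16.02.01.01 not covered. → 23%.
Line B: vegetables → 16.01; canned → 16.01.01; retail-packed → 16.01.01.03. Scheduled 15%. No special measure applies. → 15%.
Line C: fruit → 16.03; frozen → 16.03.03; in bulk → 16.03.03.03. Scheduled 4%. No special measure applies. → 4%.
Line D: fruit → 16.03; canned → 16.03.02; in bulk → 16.03.02.03. Scheduled 30%. Eswyn agreement on 16.03: CTH met → 7% available; preferential 7%. → 7%.
Sum: 23% + 15% + 4% + 7% = 49%.

49%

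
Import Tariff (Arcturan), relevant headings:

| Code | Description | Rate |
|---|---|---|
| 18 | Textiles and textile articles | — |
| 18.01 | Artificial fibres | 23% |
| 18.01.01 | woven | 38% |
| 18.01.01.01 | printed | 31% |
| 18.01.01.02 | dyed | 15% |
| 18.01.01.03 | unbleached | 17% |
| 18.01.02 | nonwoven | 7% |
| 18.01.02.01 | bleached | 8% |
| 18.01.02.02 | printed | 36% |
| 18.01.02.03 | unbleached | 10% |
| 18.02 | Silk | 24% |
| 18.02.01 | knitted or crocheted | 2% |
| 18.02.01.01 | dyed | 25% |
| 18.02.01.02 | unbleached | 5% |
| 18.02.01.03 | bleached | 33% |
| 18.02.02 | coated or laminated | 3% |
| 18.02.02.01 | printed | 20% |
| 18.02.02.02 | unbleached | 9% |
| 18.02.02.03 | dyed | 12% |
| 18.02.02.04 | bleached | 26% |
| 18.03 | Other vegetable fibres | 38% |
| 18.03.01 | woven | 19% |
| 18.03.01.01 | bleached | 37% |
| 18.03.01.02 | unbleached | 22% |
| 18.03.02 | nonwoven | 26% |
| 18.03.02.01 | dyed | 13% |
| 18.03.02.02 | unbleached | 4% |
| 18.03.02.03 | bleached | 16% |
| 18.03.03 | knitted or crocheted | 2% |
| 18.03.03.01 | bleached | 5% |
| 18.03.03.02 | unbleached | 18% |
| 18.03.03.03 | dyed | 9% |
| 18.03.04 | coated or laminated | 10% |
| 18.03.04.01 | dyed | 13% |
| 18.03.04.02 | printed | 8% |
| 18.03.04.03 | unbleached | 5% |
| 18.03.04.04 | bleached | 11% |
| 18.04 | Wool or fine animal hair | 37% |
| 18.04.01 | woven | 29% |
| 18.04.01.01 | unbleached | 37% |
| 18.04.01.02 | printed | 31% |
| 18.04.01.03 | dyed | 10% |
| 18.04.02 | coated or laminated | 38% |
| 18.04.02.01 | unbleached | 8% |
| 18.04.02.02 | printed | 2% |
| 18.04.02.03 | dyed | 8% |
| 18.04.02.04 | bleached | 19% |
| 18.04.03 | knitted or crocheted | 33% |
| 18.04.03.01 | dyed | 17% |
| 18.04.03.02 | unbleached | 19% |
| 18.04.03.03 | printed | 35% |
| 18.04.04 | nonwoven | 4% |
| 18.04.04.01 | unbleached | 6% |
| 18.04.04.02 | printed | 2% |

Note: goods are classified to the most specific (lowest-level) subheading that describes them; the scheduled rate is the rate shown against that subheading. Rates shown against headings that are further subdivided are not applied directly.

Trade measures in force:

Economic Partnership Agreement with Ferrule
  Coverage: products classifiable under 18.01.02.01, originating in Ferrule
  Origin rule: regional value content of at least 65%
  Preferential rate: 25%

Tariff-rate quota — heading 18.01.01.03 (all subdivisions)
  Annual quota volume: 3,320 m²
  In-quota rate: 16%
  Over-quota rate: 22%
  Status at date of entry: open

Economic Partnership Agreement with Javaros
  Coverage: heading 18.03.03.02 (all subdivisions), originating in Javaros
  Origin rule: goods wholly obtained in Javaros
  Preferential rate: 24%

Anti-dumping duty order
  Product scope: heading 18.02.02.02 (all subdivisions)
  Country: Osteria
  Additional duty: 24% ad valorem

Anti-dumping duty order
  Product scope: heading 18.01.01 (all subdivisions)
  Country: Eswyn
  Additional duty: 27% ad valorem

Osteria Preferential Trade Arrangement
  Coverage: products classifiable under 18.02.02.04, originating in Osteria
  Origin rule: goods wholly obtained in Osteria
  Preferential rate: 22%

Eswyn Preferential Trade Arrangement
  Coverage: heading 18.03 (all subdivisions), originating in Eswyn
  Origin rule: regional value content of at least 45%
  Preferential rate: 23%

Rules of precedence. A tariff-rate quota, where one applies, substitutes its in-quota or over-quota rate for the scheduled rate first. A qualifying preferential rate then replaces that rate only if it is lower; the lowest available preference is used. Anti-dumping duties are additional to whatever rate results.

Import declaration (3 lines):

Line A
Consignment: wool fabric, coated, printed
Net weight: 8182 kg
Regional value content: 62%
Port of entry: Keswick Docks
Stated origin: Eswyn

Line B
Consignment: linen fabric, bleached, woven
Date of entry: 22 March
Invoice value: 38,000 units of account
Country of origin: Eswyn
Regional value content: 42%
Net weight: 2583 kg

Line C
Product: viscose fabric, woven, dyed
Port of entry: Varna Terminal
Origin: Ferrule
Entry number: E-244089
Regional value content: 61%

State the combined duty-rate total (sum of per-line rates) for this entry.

Line A: wool → 18.04; coated → 18.04.02; printed → 18.04.02.02. Scheduled 2%. Eswyn agreement on 18.03: 18.04.02.02 not covered. → 2%.
Line B: linen → 18.03; woven → 18.03.01; bleached → 18.03.01.01. Scheduled 37%. Eswyn agreement on 18.03: RVC < 45%. → 37%.
Line C: viscose → 18.01; woven → 18.01.01; dyed → 18.01.01.02. Scheduled 15%. Ferrule agreement on 18.01.02.01: 18.01.01.02 not covered. → 15%.
Sum: 2% + 37% + 15% = 54%.

54%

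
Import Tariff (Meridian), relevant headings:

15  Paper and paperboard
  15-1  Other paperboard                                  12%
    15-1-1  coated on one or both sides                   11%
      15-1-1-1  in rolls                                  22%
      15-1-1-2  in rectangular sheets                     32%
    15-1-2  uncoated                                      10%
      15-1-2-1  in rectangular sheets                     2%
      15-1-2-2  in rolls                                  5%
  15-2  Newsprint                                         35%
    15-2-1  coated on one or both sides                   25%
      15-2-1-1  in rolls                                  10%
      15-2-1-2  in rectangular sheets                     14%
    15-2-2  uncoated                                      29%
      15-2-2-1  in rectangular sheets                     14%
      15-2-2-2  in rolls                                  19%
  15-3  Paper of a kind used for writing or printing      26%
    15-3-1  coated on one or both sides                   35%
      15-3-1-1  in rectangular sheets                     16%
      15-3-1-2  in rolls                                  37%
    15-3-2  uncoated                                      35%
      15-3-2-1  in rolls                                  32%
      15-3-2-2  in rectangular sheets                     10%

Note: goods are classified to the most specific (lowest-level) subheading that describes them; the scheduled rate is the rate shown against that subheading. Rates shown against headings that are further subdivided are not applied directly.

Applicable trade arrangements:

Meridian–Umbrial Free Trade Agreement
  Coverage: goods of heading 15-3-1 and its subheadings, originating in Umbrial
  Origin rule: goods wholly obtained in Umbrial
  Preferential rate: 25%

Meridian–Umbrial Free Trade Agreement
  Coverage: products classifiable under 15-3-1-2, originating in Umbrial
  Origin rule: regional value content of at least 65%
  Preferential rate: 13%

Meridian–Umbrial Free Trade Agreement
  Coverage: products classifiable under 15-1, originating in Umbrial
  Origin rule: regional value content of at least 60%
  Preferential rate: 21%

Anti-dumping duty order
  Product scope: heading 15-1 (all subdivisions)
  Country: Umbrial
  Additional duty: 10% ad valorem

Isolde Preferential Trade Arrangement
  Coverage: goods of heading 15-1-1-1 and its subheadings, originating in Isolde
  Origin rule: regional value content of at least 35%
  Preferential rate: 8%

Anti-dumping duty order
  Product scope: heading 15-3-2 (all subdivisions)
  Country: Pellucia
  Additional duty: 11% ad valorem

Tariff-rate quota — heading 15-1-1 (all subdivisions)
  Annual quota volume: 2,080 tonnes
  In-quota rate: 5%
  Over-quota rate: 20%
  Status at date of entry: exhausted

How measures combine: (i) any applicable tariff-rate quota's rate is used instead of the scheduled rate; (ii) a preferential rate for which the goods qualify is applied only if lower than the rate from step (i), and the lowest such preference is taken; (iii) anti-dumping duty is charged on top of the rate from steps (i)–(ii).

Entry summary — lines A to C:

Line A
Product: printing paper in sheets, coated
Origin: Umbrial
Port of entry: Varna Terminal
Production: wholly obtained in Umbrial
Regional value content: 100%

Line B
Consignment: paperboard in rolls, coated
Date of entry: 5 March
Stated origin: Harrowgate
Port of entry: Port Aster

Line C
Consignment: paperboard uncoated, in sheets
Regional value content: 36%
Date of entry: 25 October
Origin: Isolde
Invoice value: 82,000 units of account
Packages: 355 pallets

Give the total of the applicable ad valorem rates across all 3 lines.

Line A: printing paper → 15-3; coated → 15-3-1; in sheets → 15-3-1-1. Scheduled 16%. Umbrial agreement on 15-3-1: wholly obtained → 25% available; Umbrial agreement on 15-3-1-2: 15-3-1-1 not covered; Umbrial agreement on 15-1: 15-3-1-1 not covered; preference 25% not lower than 16% → no reduction. → 16%.
Line B: paperboard → 15-1; coated → 15-1-1; in rolls → 15-1-1-1. Scheduled 22%. quota on 15-1-1 exhausted → over-quota 20%. → 20%.
Line C: paperboard → 15-1; uncoated → 15-1-2; in sheets → 15-1-2-1. Scheduled 2%. Isolde agreement on 15-1-1-1: 15-1-2-1 not covered. → 2%.
Sum: 16% + 20% + 2% = 38%.

38%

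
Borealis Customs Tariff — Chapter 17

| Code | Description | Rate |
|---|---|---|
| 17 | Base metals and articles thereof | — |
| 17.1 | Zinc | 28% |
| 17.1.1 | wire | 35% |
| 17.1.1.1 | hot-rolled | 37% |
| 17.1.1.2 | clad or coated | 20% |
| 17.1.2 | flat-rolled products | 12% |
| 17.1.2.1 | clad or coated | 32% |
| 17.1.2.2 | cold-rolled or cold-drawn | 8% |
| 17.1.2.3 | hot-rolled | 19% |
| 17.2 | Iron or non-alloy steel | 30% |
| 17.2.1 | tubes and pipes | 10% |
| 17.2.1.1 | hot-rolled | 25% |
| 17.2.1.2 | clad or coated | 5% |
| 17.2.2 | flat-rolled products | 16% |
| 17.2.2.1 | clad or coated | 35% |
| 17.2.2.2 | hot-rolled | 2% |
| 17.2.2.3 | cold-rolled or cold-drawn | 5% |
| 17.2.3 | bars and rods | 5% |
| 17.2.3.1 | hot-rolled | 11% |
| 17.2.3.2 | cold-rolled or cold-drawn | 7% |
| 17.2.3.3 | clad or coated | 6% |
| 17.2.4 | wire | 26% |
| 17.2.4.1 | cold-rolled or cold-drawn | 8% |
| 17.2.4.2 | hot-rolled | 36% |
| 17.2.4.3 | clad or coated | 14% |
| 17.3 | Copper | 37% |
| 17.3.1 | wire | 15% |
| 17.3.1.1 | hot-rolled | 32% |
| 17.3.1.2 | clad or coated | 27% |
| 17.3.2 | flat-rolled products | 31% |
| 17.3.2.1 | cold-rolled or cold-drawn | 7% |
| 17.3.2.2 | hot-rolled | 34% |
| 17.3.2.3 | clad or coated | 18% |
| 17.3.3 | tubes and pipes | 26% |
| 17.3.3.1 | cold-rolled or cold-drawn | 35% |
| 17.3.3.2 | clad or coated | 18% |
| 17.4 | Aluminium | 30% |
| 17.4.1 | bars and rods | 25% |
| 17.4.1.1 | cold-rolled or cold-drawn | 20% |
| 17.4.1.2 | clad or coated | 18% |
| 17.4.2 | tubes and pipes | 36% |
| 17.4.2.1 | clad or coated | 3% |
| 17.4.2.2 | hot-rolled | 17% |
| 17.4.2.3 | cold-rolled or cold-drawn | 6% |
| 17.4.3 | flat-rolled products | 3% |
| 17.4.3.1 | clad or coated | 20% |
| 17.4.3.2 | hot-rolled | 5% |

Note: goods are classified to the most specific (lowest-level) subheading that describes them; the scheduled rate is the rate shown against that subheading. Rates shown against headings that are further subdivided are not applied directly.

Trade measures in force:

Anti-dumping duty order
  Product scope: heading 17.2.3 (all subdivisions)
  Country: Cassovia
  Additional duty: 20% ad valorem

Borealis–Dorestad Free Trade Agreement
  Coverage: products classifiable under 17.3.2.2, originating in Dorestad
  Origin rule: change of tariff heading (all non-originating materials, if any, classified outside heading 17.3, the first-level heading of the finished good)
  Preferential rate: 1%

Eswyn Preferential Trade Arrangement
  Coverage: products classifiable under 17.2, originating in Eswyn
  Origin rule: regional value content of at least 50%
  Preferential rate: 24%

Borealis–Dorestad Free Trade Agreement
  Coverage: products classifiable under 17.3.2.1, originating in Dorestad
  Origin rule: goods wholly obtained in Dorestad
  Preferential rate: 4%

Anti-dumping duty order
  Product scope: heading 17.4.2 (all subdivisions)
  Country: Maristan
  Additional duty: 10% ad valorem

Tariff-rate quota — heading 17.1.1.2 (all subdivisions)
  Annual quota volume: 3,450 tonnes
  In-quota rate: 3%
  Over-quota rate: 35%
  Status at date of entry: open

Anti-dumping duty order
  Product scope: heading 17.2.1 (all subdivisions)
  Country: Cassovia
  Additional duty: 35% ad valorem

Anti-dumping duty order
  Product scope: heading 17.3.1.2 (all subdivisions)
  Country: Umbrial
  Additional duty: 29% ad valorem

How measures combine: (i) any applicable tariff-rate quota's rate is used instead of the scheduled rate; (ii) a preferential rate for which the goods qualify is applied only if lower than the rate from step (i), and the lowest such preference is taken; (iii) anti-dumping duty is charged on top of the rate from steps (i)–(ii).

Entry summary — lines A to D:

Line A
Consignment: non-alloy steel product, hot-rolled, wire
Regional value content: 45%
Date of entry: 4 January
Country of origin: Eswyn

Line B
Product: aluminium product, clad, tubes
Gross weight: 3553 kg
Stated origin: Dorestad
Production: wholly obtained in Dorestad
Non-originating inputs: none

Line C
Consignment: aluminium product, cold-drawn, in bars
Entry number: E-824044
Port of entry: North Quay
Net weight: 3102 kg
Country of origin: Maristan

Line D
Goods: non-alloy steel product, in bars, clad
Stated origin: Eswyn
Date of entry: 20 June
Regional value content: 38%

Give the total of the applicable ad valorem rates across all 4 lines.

Line A: non-alloy steel → 17.2; wire → 17.2.4; hot-rolled → 17.2.4.2. Scheduled 36%. Eswyn agreement on 17.2: RVC < 50%. → 36%.
Line B: aluminium → 17.4; tubes → 17.4.2; clad → 17.4.2.1. Scheduled 3%. Dorestad agreement on 17.3.2.2: 17.4.2.1 not covered; Dorestad agreement on 17.3.2.1: 17.4.2.1 not covered. → 3%.
Line C: aluminium → 17.4; in bars → 17.4.1; cold-drawn → 17.4.1.1. Scheduled 20%. No special measure applies. → 20%.
Line D: non-alloy steel → 17.2; in bars → 17.2.3; clad → 17.2.3.3. Scheduled 6%. Eswyn agreement on 17.2: RVC < 50%. → 6%.
Sum: 36% + 3% + 20% + 6% = 65%.

65%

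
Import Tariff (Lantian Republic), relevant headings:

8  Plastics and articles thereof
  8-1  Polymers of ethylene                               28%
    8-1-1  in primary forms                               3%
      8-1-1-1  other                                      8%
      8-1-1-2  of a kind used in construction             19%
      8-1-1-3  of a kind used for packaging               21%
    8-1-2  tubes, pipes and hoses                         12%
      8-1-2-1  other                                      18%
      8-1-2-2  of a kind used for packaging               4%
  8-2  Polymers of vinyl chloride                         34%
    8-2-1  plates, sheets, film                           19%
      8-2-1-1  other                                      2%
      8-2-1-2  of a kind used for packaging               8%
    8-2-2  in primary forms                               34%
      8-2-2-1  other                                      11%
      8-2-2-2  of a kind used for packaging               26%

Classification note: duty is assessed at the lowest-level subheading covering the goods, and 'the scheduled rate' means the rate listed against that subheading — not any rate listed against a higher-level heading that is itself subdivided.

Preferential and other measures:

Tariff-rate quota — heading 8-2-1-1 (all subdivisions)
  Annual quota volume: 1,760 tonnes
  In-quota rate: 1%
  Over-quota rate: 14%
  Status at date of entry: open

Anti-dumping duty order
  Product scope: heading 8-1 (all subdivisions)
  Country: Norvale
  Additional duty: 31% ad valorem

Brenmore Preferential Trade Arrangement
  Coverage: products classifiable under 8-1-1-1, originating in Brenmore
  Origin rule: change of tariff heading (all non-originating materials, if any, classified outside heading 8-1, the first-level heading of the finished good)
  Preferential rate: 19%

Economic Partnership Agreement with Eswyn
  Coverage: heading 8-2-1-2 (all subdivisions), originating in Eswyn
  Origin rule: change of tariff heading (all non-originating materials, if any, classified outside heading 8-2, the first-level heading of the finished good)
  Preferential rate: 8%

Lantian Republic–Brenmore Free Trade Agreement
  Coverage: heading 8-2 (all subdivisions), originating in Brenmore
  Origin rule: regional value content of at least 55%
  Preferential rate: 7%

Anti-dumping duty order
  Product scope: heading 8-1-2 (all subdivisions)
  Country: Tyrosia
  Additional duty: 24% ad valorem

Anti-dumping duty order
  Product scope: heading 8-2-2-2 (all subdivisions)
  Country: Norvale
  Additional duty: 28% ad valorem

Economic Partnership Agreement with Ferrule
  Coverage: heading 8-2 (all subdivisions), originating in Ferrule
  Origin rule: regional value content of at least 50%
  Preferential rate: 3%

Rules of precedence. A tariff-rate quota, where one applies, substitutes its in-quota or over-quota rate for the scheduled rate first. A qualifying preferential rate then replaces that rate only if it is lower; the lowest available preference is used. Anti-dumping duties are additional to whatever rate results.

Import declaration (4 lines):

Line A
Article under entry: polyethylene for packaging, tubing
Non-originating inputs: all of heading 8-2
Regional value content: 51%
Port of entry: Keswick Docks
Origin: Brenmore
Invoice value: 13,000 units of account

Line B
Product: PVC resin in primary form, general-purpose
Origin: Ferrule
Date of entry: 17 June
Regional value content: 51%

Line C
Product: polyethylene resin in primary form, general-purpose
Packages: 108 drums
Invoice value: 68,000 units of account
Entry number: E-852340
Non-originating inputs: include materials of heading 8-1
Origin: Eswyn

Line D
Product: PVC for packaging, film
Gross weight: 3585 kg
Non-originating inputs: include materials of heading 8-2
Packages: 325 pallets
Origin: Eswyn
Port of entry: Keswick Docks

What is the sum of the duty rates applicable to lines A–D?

23%

Line A: polyethylene → 8-1; tubing → 8-1-2; for packaging → 8-1-2-2. Scheduled 4%. Brenmore agreement on 8-1-1-1: 8-1-2-2 not covered; Brenmore agreement on 8-2: 8-1-2-2 not covered. → 4%.
Line B: PVC → 8-2; resin in primary form → 8-2-2; general-purpose → 8-2-2-1. Scheduled 11%. Ferrule agreement on 8-2: RVC ≥ 50% → 3% available; preferential 3%. → 3%.
Line C: polyethylene → 8-1; resin in primary form → 8-1-1; general-purpose → 8-1-1-1. Scheduled 8%. Eswyn agreement on 8-2-1-2: 8-1-1-1 not covered. → 8%.
Line D: PVC → 8-2; film → 8-2-1; for packaging → 8-2-1-2. Scheduled 8%. Eswyn agreement on 8-2-1-2: CTH not met. → 8%.
Sum: 4% + 3% + 8% + 8% = 23%.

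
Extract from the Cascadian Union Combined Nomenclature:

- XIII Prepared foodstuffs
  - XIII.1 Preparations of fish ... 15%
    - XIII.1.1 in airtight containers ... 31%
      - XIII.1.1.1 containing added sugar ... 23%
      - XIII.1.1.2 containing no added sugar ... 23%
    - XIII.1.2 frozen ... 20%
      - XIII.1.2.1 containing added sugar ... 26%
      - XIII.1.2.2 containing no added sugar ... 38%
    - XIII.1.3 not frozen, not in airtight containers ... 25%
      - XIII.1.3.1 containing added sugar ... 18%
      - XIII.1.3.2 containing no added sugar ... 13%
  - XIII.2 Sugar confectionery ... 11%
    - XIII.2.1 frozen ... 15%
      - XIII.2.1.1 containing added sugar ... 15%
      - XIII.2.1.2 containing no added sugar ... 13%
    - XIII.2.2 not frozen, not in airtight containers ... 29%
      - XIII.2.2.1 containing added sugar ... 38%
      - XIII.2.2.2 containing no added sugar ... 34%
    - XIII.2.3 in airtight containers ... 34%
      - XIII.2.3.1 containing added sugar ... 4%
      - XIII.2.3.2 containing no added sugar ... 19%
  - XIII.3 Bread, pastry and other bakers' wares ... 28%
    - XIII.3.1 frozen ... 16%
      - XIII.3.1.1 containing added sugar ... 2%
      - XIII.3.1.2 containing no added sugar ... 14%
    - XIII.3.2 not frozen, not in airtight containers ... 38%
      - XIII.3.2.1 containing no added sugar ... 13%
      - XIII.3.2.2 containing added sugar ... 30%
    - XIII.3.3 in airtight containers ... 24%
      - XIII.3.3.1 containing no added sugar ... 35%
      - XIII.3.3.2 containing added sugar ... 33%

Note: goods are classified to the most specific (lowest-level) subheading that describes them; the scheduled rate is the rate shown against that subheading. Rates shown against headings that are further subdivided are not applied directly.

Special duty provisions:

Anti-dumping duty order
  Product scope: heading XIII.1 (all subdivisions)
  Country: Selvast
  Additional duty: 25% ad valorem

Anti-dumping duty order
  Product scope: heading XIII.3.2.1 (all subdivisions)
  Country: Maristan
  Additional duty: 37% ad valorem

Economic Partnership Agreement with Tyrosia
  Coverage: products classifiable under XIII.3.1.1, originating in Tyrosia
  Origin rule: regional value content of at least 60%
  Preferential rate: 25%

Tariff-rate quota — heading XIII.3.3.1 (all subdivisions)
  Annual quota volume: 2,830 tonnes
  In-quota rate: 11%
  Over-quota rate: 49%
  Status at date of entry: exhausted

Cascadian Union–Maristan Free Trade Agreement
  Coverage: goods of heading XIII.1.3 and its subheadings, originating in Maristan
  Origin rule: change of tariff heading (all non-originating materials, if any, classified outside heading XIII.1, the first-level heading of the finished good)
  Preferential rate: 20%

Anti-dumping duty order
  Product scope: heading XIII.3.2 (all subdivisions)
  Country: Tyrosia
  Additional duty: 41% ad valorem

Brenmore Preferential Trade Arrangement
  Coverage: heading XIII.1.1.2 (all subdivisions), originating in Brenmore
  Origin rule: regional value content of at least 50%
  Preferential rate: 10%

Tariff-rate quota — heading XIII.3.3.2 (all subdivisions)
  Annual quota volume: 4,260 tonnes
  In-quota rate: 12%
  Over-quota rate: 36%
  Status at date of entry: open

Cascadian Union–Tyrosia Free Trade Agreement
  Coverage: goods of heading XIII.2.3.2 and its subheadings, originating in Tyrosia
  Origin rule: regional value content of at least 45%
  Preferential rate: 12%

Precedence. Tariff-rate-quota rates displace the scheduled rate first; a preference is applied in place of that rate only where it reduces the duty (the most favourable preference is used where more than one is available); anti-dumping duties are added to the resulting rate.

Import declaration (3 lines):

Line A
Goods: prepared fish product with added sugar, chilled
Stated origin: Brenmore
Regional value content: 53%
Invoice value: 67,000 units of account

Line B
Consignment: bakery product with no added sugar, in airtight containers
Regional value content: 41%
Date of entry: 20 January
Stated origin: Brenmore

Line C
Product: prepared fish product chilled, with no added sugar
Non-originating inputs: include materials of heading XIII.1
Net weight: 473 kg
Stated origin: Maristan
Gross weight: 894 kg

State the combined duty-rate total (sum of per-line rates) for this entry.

Line A: prepared fish product → XIII.1; chilled → XIII.1.3; with added sugar → XIII.1.3.1. Scheduled 18%. Brenmore agreement on XIII.1.1.2: XIII.1.3.1 not covered. → 18%.
Line B: bakery product → XIII.3; in airtight containers → XIII.3.3; with no added sugar → XIII.3.3.1. Scheduled 35%. quota on XIII.3.3.1 exhausted → over-quota 49%; Brenmore agreement on XIII.1.1.2: XIII.3.3.1 not covered. → 49%.
Line C: prepared fish product → XIII.1; chilled → XIII.1.3; with no added sugar → XIII.1.3.2. Scheduled 13%. Maristan agreement on XIII.1.3: CTH not met. → 13%.
Sum: 18% + 49% + 13% = 80%.

80%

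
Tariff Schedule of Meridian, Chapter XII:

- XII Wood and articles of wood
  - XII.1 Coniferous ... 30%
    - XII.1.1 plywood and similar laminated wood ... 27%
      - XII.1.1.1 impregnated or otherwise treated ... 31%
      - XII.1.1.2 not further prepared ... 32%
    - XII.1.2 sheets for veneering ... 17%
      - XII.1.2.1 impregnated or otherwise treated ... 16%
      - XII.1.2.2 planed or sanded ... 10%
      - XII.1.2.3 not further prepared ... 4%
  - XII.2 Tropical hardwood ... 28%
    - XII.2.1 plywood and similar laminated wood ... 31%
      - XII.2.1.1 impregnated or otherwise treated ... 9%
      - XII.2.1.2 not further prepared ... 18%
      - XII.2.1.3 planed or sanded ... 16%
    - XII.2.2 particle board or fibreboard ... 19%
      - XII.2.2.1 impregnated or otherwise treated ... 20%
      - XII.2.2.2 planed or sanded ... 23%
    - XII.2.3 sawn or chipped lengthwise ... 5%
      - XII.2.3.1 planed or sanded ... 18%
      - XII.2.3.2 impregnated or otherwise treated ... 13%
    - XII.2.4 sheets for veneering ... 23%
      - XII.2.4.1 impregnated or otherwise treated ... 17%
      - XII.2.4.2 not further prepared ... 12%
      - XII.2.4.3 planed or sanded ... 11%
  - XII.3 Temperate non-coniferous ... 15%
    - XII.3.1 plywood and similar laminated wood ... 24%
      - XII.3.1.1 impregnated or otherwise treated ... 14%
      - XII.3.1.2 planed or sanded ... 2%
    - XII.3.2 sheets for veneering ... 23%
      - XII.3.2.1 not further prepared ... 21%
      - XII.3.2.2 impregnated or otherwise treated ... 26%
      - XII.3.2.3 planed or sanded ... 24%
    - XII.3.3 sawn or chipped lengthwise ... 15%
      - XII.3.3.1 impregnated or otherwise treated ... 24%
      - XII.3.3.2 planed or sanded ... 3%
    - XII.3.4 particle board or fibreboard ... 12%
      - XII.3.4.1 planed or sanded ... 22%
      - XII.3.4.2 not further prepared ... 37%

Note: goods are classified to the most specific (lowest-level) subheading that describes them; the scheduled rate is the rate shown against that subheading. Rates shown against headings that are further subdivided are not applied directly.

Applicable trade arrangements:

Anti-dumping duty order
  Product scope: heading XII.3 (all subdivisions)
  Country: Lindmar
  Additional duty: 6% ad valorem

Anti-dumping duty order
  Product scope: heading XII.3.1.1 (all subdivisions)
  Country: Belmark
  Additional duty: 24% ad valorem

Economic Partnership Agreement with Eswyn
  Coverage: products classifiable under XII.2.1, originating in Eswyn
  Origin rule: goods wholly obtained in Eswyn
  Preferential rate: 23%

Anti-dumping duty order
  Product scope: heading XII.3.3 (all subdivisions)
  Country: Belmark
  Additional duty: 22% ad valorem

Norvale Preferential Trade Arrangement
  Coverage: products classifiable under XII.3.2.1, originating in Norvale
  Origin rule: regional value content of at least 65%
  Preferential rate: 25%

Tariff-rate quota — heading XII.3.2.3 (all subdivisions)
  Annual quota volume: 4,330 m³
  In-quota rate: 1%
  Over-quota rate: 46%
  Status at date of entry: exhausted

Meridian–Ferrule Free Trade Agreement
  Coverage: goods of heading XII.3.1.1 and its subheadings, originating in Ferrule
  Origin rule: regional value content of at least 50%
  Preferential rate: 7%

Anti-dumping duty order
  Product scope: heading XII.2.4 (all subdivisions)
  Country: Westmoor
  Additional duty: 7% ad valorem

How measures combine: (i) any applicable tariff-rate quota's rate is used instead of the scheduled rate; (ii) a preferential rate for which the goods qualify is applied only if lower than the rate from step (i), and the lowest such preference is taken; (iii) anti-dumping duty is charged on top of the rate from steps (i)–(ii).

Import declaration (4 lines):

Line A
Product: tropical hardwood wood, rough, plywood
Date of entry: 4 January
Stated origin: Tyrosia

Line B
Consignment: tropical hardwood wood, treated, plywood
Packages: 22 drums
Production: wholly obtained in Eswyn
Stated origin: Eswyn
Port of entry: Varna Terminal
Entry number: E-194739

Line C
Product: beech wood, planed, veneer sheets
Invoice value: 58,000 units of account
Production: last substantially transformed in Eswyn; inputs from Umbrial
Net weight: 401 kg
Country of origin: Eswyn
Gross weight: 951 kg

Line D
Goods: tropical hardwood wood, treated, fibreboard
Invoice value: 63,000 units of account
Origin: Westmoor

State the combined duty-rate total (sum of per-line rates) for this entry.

Line A: tropical hardwood → XII.2; plywood → XII.2.1; rough → XII.2.1.2. Scheduled 18%. No special measure applies. → 18%.
Line B: tropical hardwood → XII.2; plywood → XII.2.1; treated → XII.2.1.1. Scheduled 9%. Eswyn agreement on XII.2.1: wholly obtained → 23% available; preference 23% not lower than 9% → no reduction. → 9%.
Line C: beech → XII.3; veneer sheets → XII.3.2; planed → XII.3.2.3. Scheduled 24%. quota on XII.3.2.3 exhausted → over-quota 46%; Eswyn agreement on XII.2.1: XII.3.2.3 not covered. → 46%.
Line D: tropical hardwood → XII.2; fibreboard → XII.2.2; treated → XII.2.2.1. Scheduled 20%. No special measure applies. → 20%.
Sum: 18% + 9% + 46% + 20% = 93%.

93%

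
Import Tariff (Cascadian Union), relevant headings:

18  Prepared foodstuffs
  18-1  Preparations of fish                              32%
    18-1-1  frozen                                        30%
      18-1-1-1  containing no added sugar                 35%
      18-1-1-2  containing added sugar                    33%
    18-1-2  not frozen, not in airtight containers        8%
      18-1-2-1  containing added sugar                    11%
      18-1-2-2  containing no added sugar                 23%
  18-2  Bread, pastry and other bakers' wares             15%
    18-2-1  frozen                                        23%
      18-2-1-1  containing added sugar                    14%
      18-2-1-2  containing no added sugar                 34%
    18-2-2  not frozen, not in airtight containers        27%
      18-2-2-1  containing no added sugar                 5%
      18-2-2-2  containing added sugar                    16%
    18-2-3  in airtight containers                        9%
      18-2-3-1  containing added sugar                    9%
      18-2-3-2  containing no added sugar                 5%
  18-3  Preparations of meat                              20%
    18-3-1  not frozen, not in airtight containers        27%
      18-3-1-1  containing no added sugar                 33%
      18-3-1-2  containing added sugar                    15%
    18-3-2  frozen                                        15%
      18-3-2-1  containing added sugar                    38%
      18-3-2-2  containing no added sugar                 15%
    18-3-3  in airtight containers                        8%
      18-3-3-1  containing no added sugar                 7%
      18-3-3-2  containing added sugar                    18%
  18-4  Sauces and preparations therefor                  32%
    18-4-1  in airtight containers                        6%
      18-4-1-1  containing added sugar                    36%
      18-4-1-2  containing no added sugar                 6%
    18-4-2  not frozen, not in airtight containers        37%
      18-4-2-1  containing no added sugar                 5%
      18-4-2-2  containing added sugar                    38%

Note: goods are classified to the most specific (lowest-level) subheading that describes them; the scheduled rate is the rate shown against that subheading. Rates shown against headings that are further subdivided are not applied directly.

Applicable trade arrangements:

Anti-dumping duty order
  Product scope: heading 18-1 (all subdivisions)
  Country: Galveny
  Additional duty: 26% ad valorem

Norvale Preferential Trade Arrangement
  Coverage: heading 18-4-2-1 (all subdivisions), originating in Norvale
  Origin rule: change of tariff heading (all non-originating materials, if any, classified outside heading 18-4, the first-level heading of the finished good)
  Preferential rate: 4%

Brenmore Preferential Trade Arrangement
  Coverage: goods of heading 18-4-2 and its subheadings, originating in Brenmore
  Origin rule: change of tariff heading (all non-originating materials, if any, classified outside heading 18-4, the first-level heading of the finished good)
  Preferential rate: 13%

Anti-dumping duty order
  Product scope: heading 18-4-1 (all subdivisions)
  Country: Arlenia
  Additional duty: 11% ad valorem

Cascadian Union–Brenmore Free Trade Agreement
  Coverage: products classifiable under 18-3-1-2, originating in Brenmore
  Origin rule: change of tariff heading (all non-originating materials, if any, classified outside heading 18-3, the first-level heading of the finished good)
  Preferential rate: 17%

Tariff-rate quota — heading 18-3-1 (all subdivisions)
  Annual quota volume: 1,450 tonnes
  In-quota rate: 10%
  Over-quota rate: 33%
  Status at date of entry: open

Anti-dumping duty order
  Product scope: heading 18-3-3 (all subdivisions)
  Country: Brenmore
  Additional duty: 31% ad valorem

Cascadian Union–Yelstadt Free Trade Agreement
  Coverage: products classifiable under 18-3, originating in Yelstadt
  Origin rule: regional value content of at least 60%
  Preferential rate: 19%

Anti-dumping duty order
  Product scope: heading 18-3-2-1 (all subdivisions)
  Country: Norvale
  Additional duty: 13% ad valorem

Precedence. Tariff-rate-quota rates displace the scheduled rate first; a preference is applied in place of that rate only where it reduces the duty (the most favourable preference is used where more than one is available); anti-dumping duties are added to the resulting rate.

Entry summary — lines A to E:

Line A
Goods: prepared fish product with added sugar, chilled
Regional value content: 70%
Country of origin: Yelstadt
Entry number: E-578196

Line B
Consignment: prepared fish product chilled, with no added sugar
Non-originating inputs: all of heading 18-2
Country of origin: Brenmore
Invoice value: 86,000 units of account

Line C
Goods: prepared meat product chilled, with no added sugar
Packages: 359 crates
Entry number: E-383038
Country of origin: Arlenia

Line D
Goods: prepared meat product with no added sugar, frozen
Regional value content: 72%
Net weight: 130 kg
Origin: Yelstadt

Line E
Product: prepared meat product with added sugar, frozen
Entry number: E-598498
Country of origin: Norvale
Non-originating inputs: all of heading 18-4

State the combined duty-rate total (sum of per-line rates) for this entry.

Line A: prepared fish product → 18-1; chilled → 18-1-2; with added sugar → 18-1-2-1. Scheduled 11%. Yelstadt agreement on 18-3: 18-1-2-1 not covered. → 11%.
Line B: prepared fish product → 18-1; chilled → 18-1-2; with no added sugar → 18-1-2-2. Scheduled 23%. Brenmore agreement on 18-4-2: 18-1-2-2 not covered; Brenmore agreement on 18-3-1-2: 18-1-2-2 not covered. → 23%.
Line C: prepared meat product → 18-3; chilled → 18-3-1; with no added sugar → 18-3-1-1. Scheduled 33%. quota on 18-3-1 open → in-quota 10%. → 10%.
Line D: prepared meat product → 18-3; frozen → 18-3-2; with no added sugar → 18-3-2-2. Scheduled 15%. Yelstadt agreement on 18-3: RVC ≥ 60% → 19% available; preference 19% not lower than 15% → no reduction. → 15%.
Line E: prepared meat product → 18-3; frozen → 18-3-2; with added sugar → 18-3-2-1. Scheduled 38%. Norvale agreement on 18-4-2-1: 18-3-2-1 not covered; anti-dumping (Norvale, 18-3-2-1): +13%; total 38% + 13% = 51%. → 51%.
Sum: 11% + 23% + 10% + 15% + 51% = 110%.

110%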